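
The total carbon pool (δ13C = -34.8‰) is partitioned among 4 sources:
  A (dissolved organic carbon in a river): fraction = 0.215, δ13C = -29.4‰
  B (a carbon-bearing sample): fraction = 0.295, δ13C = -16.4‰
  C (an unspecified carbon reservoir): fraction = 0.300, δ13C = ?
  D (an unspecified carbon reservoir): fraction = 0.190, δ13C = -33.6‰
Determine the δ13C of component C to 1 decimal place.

-57.5‰

Isotope mass balance: δ_bulk = Σ fᵢ·δᵢ.
-34.8 = 0.215×(-29.4) + 0.295×(-16.4) + 0.300×δ_C + 0.190×(-33.6)
0.300·δ_C = -34.8 − (-17.543) = -17.257
δ_C = -17.257 / 0.300 = -57.52‰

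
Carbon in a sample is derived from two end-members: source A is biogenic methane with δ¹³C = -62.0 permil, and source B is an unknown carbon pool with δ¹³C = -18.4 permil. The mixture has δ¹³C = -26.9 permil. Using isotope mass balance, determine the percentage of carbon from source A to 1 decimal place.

19.5%

δ_mix = f_A·δ_A + (1 − f_A)·δ_B  ⇒  f_A = (δ_mix − δ_B)/(δ_A − δ_B)
f_A = (-26.9 − (-18.4)) / (-62.0 − (-18.4))
f_A = -8.5 / -43.6 = 0.1950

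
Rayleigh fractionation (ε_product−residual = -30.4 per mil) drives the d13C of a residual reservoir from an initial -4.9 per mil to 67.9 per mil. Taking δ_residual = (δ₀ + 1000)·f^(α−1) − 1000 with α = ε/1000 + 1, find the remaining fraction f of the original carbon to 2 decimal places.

α − 1 = ε/1000 = -0.0304
(δ_res + 1000)/(δ₀ + 1000) = (67.9 + 1000)/(-4.9 + 1000) = 1067.9/995.1 = 1.073158
f = 1.073158^(1/-0.0304) = exp(ln(1.073158)/-0.0304) = exp(0.07061/-0.0304)
f = exp(-2.3226) = 0.0980

0.10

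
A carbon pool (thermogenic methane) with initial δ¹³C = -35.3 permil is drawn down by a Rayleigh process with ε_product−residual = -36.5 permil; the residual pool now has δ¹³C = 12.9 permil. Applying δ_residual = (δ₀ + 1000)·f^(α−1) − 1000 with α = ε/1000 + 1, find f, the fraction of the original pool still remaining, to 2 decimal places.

0.26

α − 1 = ε/1000 = -0.0365
(δ_res + 1000)/(δ₀ + 1000) = (12.9 + 1000)/(-35.3 + 1000) = 1012.9/964.7 = 1.049964
f = 1.049964^(1/-0.0365) = exp(ln(1.049964)/-0.0365) = exp(0.04876/-0.0365)
f = exp(-1.3358) = 0.2630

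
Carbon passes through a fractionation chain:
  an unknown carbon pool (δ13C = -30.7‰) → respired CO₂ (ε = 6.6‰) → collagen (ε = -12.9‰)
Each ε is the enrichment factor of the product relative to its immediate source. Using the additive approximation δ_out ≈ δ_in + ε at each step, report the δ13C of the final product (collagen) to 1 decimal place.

-37.0‰

step 1: δ ≈ -30.7 + (6.6) = -24.1‰
step 2: δ ≈ -24.1 + (-12.9) = -37.0‰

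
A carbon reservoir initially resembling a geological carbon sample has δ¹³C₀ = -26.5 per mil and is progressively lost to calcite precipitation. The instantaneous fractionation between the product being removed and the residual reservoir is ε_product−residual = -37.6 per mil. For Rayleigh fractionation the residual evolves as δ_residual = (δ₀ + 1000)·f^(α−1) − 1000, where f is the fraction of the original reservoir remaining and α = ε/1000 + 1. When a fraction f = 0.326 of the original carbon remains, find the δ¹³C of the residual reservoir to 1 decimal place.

Rayleigh residual: δ_res = (δ₀ + 1000)·f^(α−1) − 1000
α = ε/1000 + 1 = 0.96240, so α − 1 = -0.03760
f^(α−1) = 0.326^(-0.03760) = 1.043045
δ_res = (-26.5 + 1000) × 1.043045 − 1000 = 1015.404 − 1000 = 15.40 per mil

15.4 per mil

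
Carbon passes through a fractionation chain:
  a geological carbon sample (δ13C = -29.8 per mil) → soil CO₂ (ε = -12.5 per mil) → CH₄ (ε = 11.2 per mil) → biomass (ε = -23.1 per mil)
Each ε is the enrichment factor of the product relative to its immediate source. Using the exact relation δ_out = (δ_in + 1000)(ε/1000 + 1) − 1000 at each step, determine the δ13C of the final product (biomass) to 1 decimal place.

-53.6 per mil

step 1: δ = (-29.80 + 1000)·(-12.5/1000 + 1) − 1000 = -41.93 per mil
step 2: δ = (-41.93 + 1000)·(11.2/1000 + 1) − 1000 = -31.20 per mil
step 3: δ = (-31.20 + 1000)·(-23.1/1000 + 1) − 1000 = -53.58 per mil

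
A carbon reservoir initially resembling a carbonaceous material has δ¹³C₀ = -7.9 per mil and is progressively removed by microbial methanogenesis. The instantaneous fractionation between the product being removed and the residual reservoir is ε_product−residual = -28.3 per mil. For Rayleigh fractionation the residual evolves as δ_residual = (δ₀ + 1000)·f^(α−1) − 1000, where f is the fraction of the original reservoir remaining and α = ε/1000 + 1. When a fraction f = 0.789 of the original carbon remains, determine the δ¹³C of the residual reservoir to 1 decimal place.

Rayleigh residual: δ_res = (δ₀ + 1000)·f^(α−1) − 1000
α = ε/1000 + 1 = 0.97170, so α − 1 = -0.02830
f^(α−1) = 0.789^(-0.02830) = 1.006729
δ_res = (-7.9 + 1000) × 1.006729 − 1000 = 998.776 − 1000 = -1.22 per mil

-1.2 per mil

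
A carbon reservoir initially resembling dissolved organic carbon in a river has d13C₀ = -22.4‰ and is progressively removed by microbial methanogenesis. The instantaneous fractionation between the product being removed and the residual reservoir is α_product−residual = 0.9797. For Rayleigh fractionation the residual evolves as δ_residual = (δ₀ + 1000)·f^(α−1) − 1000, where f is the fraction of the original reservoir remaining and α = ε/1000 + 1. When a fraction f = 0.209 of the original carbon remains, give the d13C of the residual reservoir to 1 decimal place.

Rayleigh residual: δ_res = (δ₀ + 1000)·f^(α−1) − 1000
α − 1 = -0.02030
f^(α−1) = 0.209^(-0.02030) = 1.032288
δ_res = (-22.4 + 1000) × 1.032288 − 1000 = 1009.165 − 1000 = 9.17‰

9.2‰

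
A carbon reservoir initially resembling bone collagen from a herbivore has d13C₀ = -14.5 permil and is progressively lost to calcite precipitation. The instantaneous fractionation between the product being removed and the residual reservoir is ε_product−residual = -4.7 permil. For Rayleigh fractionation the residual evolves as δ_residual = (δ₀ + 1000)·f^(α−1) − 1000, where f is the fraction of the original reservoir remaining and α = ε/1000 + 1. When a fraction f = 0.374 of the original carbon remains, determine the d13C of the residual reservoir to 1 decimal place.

Rayleigh residual: δ_res = (δ₀ + 1000)·f^(α−1) − 1000
α = ε/1000 + 1 = 0.99530, so α − 1 = -0.00470
f^(α−1) = 0.374^(-0.00470) = 1.004633
δ_res = (-14.5 + 1000) × 1.004633 − 1000 = 990.066 − 1000 = -9.93 permil

-9.9 permil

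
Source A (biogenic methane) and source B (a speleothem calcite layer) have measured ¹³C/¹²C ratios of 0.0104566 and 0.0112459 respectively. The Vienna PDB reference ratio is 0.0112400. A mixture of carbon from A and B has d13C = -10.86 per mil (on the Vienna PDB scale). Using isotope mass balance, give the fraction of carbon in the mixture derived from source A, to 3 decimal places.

δ_A = (0.0104566/0.0112400 − 1)×1000 = (0.930302 − 1)×1000 = -69.698 per mil
δ_B = (0.0112459/0.0112400 − 1)×1000 = (1.000525 − 1)×1000 = 0.525 per mil
f_A = (δ_mix − δ_B)/(δ_A − δ_B) = (-10.86 − (0.525))/(-69.698 − (0.525))
f_A = -11.385 / -70.222 = 0.1621

0.162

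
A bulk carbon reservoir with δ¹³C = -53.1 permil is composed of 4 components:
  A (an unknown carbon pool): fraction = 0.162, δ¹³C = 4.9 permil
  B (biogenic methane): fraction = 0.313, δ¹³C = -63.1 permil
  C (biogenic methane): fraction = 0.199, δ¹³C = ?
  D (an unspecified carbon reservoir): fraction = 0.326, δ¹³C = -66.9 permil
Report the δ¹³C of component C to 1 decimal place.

Isotope mass balance: δ_bulk = Σ fᵢ·δᵢ.
-53.1 = 0.162×(4.9) + 0.313×(-63.1) + 0.199×δ_C + 0.326×(-66.9)
0.199·δ_C = -53.1 − (-40.766) = -12.334
δ_C = -12.334 / 0.199 = -61.98 permil

-62.0 permil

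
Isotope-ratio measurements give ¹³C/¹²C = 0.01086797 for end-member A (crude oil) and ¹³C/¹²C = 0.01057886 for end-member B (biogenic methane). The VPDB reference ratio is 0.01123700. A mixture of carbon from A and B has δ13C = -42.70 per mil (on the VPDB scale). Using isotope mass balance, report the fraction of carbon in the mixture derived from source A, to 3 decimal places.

δ_A = (0.01086797/0.01123700 − 1)×1000 = (0.967159 − 1)×1000 = -32.841 per mil
δ_B = (0.01057886/0.01123700 − 1)×1000 = (0.941431 − 1)×1000 = -58.569 per mil
f_A = (δ_mix − δ_B)/(δ_A − δ_B) = (-42.70 − (-58.569))/(-32.841 − (-58.569))
f_A = 15.869 / 25.728 = 0.6168

0.617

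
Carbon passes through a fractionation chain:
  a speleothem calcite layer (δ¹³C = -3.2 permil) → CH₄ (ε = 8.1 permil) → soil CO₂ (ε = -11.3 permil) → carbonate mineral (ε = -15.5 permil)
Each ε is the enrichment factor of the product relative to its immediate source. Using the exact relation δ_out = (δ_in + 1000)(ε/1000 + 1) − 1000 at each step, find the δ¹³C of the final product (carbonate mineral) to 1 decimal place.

-21.9 permil

step 1: δ = (-3.20 + 1000)·(8.1/1000 + 1) − 1000 = 4.87 permil
step 2: δ = (4.87 + 1000)·(-11.3/1000 + 1) − 1000 = -6.48 permil
step 3: δ = (-6.48 + 1000)·(-15.5/1000 + 1) − 1000 = -21.88 permil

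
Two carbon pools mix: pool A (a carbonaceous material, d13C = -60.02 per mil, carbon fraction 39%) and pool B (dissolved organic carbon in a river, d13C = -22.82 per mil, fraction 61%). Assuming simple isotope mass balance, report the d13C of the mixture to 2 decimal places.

-37.33 per mil

δ_mix = f_A·δ_A + f_B·δ_B
δ_mix = 0.39 × (-60.02) + 0.61 × (-22.82)
δ_mix = -23.408 + -13.920 = -37.328 per mil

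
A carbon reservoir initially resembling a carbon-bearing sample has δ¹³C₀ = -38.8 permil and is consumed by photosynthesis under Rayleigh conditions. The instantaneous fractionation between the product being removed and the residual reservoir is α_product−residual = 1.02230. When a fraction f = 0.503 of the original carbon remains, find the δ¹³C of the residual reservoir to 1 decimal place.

-53.4 permil

Rayleigh residual: δ_res = (δ₀ + 1000)·f^(α−1) − 1000
α − 1 = 0.02230
f^(α−1) = 0.503^(0.02230) = 0.984793
δ_res = (-38.8 + 1000) × 0.984793 − 1000 = 946.583 − 1000 = -53.42 permil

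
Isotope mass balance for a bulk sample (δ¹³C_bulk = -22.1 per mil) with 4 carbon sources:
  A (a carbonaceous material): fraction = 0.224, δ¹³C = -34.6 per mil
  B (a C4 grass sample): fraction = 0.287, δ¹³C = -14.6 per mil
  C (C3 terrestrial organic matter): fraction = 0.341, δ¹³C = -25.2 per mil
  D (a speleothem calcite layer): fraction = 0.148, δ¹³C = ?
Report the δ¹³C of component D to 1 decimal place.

-10.6 per mil

Isotope mass balance: δ_bulk = Σ fᵢ·δᵢ.
-22.1 = 0.224×(-34.6) + 0.287×(-14.6) + 0.341×(-25.2) + 0.148×δ_D
0.148·δ_D = -22.1 − (-20.534) = -1.566
δ_D = -1.566 / 0.148 = -10.58 per mil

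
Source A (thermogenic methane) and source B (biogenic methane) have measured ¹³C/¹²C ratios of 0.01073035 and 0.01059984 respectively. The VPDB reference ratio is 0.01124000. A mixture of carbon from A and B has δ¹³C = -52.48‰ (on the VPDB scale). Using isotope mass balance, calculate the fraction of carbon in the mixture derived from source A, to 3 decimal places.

δ_A = (0.01073035/0.01124000 − 1)×1000 = (0.954657 − 1)×1000 = -45.343‰
δ_B = (0.01059984/0.01124000 − 1)×1000 = (0.943046 − 1)×1000 = -56.954‰
f_A = (δ_mix − δ_B)/(δ_A − δ_B) = (-52.48 − (-56.954))/(-45.343 − (-56.954))
f_A = 4.474 / 11.611 = 0.3853

0.385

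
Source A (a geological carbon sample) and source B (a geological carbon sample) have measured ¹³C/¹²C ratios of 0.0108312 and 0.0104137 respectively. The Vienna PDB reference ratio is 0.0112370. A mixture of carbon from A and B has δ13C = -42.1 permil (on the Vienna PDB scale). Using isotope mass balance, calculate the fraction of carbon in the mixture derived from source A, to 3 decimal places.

0.839

δ_A = (0.0108312/0.0112370 − 1)×1000 = (0.963887 − 1)×1000 = -36.113 permil
δ_B = (0.0104137/0.0112370 − 1)×1000 = (0.926733 − 1)×1000 = -73.267 permil
f_A = (δ_mix − δ_B)/(δ_A − δ_B) = (-42.1 − (-73.267))/(-36.113 − (-73.267))
f_A = 31.167 / 37.154 = 0.8389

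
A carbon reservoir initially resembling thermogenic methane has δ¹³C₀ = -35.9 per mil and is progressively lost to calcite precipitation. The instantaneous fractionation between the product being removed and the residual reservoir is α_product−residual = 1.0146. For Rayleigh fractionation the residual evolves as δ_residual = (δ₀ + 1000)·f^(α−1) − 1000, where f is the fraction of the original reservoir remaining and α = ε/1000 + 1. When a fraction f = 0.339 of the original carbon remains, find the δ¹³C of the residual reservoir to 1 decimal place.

-51.0 per mil

Rayleigh residual: δ_res = (δ₀ + 1000)·f^(α−1) − 1000
α − 1 = 0.01460
f^(α−1) = 0.339^(0.01460) = 0.984330
δ_res = (-35.9 + 1000) × 0.984330 − 1000 = 948.993 − 1000 = -51.01 per mil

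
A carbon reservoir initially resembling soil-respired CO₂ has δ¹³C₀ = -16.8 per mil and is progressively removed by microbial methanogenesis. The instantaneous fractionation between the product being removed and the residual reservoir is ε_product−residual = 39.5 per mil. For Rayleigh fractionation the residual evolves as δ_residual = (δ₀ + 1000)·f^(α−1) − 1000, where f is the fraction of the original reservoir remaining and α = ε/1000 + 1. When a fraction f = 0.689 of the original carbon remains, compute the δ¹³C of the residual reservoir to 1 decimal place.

Rayleigh residual: δ_res = (δ₀ + 1000)·f^(α−1) − 1000
α = ε/1000 + 1 = 1.03950, so α − 1 = 0.03950
f^(α−1) = 0.689^(0.03950) = 0.985393
δ_res = (-16.8 + 1000) × 0.985393 − 1000 = 968.839 − 1000 = -31.16 per mil

-31.2 per mil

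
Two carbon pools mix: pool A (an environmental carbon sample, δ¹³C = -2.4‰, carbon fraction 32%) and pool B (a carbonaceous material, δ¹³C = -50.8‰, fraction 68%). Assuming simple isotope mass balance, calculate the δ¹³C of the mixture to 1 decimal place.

-35.3‰

δ_mix = f_A·δ_A + f_B·δ_B
δ_mix = 0.32 × (-2.4) + 0.68 × (-50.8)
δ_mix = -0.77 + -34.54 = -35.31‰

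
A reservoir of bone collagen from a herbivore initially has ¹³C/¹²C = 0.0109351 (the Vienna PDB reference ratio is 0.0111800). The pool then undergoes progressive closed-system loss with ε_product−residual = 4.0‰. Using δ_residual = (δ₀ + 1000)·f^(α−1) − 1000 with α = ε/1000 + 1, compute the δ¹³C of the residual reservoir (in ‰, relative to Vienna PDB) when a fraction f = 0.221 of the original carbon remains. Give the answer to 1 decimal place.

δ₀ = (0.0109351/0.0111800 − 1)×1000 = (0.978095 − 1)×1000 = -21.905‰
α − 1 = ε/1000 = 0.0040
f^(α−1) = 0.221^(0.0040) = 0.993980
δ_res = (-21.905 + 1000) × 0.993980 − 1000 = 972.207 − 1000 = -27.79‰

-27.8‰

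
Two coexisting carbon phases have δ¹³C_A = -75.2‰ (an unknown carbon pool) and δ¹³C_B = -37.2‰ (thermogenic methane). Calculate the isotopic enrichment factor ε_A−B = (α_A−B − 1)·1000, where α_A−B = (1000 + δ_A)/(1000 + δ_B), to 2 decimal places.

α_A−B = (1000 + -75.2) / (1000 + -37.2) = 924.8 / 962.8 = 0.960532
ε_A−B = (0.960532 − 1) × 1000 = -39.468‰
(The approximation ε ≈ δ_A − δ_B would give -38.0‰.)

-39.47‰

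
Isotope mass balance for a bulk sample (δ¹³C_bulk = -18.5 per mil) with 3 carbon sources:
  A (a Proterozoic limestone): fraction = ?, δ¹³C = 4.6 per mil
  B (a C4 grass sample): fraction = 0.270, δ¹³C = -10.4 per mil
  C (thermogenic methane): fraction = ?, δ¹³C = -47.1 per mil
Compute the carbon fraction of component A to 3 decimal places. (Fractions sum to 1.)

0.362

Let f_A and f_C be the unknown fractions; fractions sum to 1 so f_A + f_C = 0.730.
Mass balance: Σ fᵢ·δᵢ = δ_bulk ⇒ f_A·(4.6) + f_C·(-47.1) = -18.5 − (-2.808) = -15.692
Substitute f_C = 0.730 − f_A:
f_A·(4.6 − -47.1) = -15.692 − 0.730×(-47.1) = 18.691
f_A = 18.691 / 51.7 = 0.3615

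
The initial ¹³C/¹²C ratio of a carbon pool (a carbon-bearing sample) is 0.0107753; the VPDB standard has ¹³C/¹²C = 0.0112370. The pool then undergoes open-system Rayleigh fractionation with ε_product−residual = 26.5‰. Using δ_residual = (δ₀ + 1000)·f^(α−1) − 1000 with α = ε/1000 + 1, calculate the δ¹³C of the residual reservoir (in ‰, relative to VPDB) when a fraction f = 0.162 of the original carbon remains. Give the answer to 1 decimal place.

δ₀ = (0.0107753/0.0112370 − 1)×1000 = (0.958913 − 1)×1000 = -41.087‰
α − 1 = ε/1000 = 0.0265
f^(α−1) = 0.162^(0.0265) = 0.952911
δ_res = (-41.087 + 1000) × 0.952911 − 1000 = 913.758 − 1000 = -86.24‰

-86.2‰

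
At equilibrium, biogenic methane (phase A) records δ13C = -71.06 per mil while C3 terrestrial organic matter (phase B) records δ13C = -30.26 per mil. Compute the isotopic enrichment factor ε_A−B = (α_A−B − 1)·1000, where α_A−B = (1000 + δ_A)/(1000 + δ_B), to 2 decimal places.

-42.07 per mil

α_A−B = (1000 + -71.06) / (1000 + -30.26) = 928.94 / 969.74 = 0.957927
ε_A−B = (0.957927 − 1) × 1000 = -42.073 per mil
(The approximation ε ≈ δ_A − δ_B would give -40.80 per mil.)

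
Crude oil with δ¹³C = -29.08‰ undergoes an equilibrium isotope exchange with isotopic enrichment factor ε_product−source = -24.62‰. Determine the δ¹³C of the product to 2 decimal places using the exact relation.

To first order, δ_product ≈ δ_source + ε = -53.70‰.
Exactly, δ_product = (δ_source + 1000)·(ε/1000 + 1) − 1000.
δ_product = (-29.08 + 1000) × (-24.62/1000 + 1) − 1000
δ_product = -52.984‰

-52.98‰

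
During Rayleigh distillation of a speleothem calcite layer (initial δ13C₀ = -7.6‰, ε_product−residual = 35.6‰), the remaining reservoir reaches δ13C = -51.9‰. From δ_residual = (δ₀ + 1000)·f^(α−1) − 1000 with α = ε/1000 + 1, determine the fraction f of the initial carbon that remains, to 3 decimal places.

0.277

α − 1 = ε/1000 = 0.0356
(δ_res + 1000)/(δ₀ + 1000) = (-51.9 + 1000)/(-7.6 + 1000) = 948.1/992.4 = 0.955361
f = 0.955361^(1/0.0356) = exp(ln(0.955361)/0.0356) = exp(-0.04567/0.0356)
f = exp(-1.2828) = 0.2773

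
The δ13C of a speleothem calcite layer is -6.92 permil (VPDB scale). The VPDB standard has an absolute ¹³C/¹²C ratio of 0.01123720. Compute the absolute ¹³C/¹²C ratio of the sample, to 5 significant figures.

0.011159

R_sample = R_standard × (δ13C/1000 + 1)
R_sample = 0.01123720 × (-6.92/1000 + 1) = 0.01123720 × 0.993080
R_sample = 0.0111594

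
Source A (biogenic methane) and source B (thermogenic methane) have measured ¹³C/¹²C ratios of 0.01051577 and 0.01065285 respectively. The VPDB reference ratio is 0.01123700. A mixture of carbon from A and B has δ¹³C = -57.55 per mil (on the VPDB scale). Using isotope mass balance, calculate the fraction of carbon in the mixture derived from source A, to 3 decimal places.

0.456

δ_A = (0.01051577/0.01123700 − 1)×1000 = (0.935816 − 1)×1000 = -64.184 per mil
δ_B = (0.01065285/0.01123700 − 1)×1000 = (0.948015 − 1)×1000 = -51.985 per mil
f_A = (δ_mix − δ_B)/(δ_A − δ_B) = (-57.55 − (-51.985))/(-64.184 − (-51.985))
f_A = -5.565 / -12.199 = 0.4562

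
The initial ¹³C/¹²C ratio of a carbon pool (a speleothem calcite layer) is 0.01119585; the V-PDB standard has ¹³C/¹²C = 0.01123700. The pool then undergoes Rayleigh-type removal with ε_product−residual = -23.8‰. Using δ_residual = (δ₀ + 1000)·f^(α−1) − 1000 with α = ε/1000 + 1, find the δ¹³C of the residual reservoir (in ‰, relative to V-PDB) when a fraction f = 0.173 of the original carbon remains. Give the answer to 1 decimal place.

38.8‰

δ₀ = (0.01119585/0.01123700 − 1)×1000 = (0.996338 − 1)×1000 = -3.662‰
α − 1 = ε/1000 = -0.0238
f^(α−1) = 0.173^(-0.0238) = 1.042640
δ_res = (-3.662 + 1000) × 1.042640 − 1000 = 1038.822 − 1000 = 38.82‰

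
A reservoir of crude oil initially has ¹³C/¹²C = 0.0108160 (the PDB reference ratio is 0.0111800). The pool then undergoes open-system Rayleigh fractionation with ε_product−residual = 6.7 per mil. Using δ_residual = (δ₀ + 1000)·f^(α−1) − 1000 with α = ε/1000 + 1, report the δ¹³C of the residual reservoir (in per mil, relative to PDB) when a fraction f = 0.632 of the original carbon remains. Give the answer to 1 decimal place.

δ₀ = (0.0108160/0.0111800 − 1)×1000 = (0.967442 − 1)×1000 = -32.558 per mil
α − 1 = ε/1000 = 0.0067
f^(α−1) = 0.632^(0.0067) = 0.996930
δ_res = (-32.558 + 1000) × 0.996930 − 1000 = 964.472 − 1000 = -35.53 per mil

-35.5 per mil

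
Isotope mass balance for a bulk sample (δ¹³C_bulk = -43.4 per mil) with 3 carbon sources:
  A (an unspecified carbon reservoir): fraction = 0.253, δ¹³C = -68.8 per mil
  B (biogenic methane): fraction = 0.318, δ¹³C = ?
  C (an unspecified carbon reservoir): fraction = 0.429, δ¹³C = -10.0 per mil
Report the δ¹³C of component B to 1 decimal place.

Isotope mass balance: δ_bulk = Σ fᵢ·δᵢ.
-43.4 = 0.253×(-68.8) + 0.318×δ_B + 0.429×(-10.0)
0.318·δ_B = -43.4 − (-21.696) = -21.704
δ_B = -21.704 / 0.318 = -68.25 per mil

-68.3 per mil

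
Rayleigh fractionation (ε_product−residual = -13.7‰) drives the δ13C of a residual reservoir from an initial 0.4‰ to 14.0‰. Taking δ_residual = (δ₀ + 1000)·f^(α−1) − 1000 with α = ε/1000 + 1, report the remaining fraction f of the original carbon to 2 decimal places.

0.37

α − 1 = ε/1000 = -0.0137
(δ_res + 1000)/(δ₀ + 1000) = (14.0 + 1000)/(0.4 + 1000) = 1014.0/1000.4 = 1.013595
f = 1.013595^(1/-0.0137) = exp(ln(1.013595)/-0.0137) = exp(0.01350/-0.0137)
f = exp(-0.9856) = 0.3732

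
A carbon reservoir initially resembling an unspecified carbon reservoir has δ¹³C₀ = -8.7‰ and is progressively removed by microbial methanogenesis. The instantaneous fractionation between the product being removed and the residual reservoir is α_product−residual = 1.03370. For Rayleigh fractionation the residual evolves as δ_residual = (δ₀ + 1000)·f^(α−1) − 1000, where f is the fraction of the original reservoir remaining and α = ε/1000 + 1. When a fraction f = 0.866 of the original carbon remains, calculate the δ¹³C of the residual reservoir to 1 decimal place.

Rayleigh residual: δ_res = (δ₀ + 1000)·f^(α−1) − 1000
α − 1 = 0.03370
f^(α−1) = 0.866^(0.03370) = 0.995163
δ_res = (-8.7 + 1000) × 0.995163 − 1000 = 986.505 − 1000 = -13.49‰

-13.5‰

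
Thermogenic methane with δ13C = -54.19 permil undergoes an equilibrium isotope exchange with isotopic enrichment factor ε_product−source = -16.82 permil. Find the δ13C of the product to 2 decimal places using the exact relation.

To first order, δ_product ≈ δ_source + ε = -71.01 permil.
Exactly, δ_product = (δ_source + 1000)·(ε/1000 + 1) − 1000.
δ_product = (-54.19 + 1000) × (-16.82/1000 + 1) − 1000
δ_product = -70.099 permil

-70.10 permil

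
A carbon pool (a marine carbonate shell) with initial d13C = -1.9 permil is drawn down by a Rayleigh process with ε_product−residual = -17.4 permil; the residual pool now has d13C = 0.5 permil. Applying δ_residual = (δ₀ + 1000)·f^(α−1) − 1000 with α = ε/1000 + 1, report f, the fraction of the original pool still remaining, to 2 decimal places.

0.87

α − 1 = ε/1000 = -0.0174
(δ_res + 1000)/(δ₀ + 1000) = (0.5 + 1000)/(-1.9 + 1000) = 1000.5/998.1 = 1.002405
f = 1.002405^(1/-0.0174) = exp(ln(1.002405)/-0.0174) = exp(0.00240/-0.0174)
f = exp(-0.1380) = 0.8711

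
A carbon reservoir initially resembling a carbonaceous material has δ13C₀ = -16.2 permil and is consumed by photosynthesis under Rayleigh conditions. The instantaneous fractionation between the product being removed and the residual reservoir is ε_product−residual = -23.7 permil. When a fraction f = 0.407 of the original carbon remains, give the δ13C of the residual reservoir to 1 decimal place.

5.0 permil

Rayleigh residual: δ_res = (δ₀ + 1000)·f^(α−1) − 1000
α = ε/1000 + 1 = 0.97630, so α − 1 = -0.02370
f^(α−1) = 0.407^(-0.02370) = 1.021533
δ_res = (-16.2 + 1000) × 1.021533 − 1000 = 1004.985 − 1000 = 4.98 permil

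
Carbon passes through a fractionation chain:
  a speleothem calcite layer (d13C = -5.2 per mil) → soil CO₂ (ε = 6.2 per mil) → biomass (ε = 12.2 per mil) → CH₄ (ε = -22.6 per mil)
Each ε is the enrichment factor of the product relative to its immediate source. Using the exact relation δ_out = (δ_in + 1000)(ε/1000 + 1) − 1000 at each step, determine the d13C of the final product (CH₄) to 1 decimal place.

-9.7 per mil

step 1: δ = (-5.20 + 1000)·(6.2/1000 + 1) − 1000 = 0.97 per mil
step 2: δ = (0.97 + 1000)·(12.2/1000 + 1) − 1000 = 13.18 per mil
step 3: δ = (13.18 + 1000)·(-22.6/1000 + 1) − 1000 = -9.72 per mil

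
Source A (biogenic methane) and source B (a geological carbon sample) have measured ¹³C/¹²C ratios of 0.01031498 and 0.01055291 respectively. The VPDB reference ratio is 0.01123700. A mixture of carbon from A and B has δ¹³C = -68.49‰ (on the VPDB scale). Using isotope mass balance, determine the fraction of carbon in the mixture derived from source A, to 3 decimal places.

0.359

δ_A = (0.01031498/0.01123700 − 1)×1000 = (0.917948 − 1)×1000 = -82.052‰
δ_B = (0.01055291/0.01123700 − 1)×1000 = (0.939122 − 1)×1000 = -60.878‰
f_A = (δ_mix − δ_B)/(δ_A − δ_B) = (-68.49 − (-60.878))/(-82.052 − (-60.878))
f_A = -7.612 / -21.174 = 0.3595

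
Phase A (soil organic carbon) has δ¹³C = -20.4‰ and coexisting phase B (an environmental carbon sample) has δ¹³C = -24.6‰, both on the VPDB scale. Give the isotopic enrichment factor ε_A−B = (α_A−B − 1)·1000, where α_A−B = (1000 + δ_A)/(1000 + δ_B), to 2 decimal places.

4.31‰

α_A−B = (1000 + -20.4) / (1000 + -24.6) = 979.6 / 975.4 = 1.004306
ε_A−B = (1.004306 − 1) × 1000 = 4.306‰
(The approximation ε ≈ δ_A − δ_B would give 4.2‰.)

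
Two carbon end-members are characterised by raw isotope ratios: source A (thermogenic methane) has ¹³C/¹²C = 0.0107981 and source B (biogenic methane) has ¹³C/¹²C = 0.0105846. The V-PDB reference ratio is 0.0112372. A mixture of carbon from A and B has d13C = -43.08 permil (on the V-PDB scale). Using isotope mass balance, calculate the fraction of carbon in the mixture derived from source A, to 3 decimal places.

δ_A = (0.0107981/0.0112372 − 1)×1000 = (0.960924 − 1)×1000 = -39.076 permil
δ_B = (0.0105846/0.0112372 − 1)×1000 = (0.941925 − 1)×1000 = -58.075 permil
f_A = (δ_mix − δ_B)/(δ_A − δ_B) = (-43.08 − (-58.075))/(-39.076 − (-58.075))
f_A = 14.995 / 18.999 = 0.7892

0.789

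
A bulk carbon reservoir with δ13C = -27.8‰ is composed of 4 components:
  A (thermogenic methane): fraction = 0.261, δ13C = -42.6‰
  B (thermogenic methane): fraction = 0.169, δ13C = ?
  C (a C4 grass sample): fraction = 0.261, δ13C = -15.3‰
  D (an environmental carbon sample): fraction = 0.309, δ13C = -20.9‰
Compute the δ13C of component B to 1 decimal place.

Isotope mass balance: δ_bulk = Σ fᵢ·δᵢ.
-27.8 = 0.261×(-42.6) + 0.169×δ_B + 0.261×(-15.3) + 0.309×(-20.9)
0.169·δ_B = -27.8 − (-21.570) = -6.230
δ_B = -6.230 / 0.169 = -36.86‰

-36.9‰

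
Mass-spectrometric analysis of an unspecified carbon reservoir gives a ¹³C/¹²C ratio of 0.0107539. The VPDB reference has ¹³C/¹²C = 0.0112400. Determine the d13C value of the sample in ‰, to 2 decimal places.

d13C = (R_sample / R_standard − 1) × 1000
R_sample / R_standard = 0.0107539 / 0.0112400 = 0.956753
d13C = (0.956753 − 1) × 1000 = -43.247‰

-43.25‰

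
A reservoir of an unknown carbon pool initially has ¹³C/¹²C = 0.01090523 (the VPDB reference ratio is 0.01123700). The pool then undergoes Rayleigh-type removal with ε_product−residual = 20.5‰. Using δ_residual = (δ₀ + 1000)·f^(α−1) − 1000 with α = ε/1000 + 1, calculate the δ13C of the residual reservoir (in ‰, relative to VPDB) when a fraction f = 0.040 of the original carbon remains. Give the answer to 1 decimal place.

δ₀ = (0.01090523/0.01123700 − 1)×1000 = (0.970475 − 1)×1000 = -29.525‰
α − 1 = ε/1000 = 0.0205
f^(α−1) = 0.040^(0.0205) = 0.936143
δ_res = (-29.525 + 1000) × 0.936143 − 1000 = 908.504 − 1000 = -91.50‰

-91.5‰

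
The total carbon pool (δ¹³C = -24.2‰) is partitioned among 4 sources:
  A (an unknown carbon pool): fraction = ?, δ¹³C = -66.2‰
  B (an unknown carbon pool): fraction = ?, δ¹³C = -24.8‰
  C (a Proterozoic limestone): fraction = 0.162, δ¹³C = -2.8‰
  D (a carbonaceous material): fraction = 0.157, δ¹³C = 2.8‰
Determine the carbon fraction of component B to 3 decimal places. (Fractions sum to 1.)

0.505

Let f_B and f_A be the unknown fractions; fractions sum to 1 so f_B + f_A = 0.681.
Mass balance: Σ fᵢ·δᵢ = δ_bulk ⇒ f_B·(-24.8) + f_A·(-66.2) = -24.2 − (-0.014) = -24.186
Substitute f_A = 0.681 − f_B:
f_B·(-24.8 − -66.2) = -24.186 − 0.681×(-66.2) = 20.896
f_B = 20.896 / 41.4 = 0.5047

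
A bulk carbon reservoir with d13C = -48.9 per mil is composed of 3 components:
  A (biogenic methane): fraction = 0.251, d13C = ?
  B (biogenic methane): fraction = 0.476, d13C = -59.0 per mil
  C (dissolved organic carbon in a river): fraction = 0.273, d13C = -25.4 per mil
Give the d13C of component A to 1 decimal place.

Isotope mass balance: δ_bulk = Σ fᵢ·δᵢ.
-48.9 = 0.251×δ_A + 0.476×(-59.0) + 0.273×(-25.4)
0.251·δ_A = -48.9 − (-35.018) = -13.882
δ_A = -13.882 / 0.251 = -55.31 per mil

-55.3 per mil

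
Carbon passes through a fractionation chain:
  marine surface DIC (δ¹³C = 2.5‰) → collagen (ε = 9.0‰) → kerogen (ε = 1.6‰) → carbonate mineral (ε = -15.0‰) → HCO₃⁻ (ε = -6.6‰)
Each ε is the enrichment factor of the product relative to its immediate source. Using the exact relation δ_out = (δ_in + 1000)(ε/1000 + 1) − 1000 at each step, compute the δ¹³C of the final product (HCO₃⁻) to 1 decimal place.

-8.6‰

step 1: δ = (2.50 + 1000)·(9.0/1000 + 1) − 1000 = 11.52‰
step 2: δ = (11.52 + 1000)·(1.6/1000 + 1) − 1000 = 13.14‰
step 3: δ = (13.14 + 1000)·(-15.0/1000 + 1) − 1000 = -2.06‰
step 4: δ = (-2.06 + 1000)·(-6.6/1000 + 1) − 1000 = -8.64‰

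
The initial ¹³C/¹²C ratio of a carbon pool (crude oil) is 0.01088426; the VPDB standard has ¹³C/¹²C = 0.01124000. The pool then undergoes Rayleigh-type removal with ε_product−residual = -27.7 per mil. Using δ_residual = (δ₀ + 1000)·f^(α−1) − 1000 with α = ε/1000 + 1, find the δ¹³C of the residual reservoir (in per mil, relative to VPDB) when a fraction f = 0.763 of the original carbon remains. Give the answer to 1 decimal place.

-24.4 per mil

δ₀ = (0.01088426/0.01124000 − 1)×1000 = (0.968351 − 1)×1000 = -31.649 per mil
α − 1 = ε/1000 = -0.0277
f^(α−1) = 0.763^(-0.0277) = 1.007521
δ_res = (-31.649 + 1000) × 1.007521 − 1000 = 975.633 − 1000 = -24.37 per mil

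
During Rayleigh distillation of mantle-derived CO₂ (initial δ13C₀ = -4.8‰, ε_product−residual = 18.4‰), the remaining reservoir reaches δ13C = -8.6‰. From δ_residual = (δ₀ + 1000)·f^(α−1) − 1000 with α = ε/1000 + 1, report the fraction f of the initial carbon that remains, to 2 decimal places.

α − 1 = ε/1000 = 0.0184
(δ_res + 1000)/(δ₀ + 1000) = (-8.6 + 1000)/(-4.8 + 1000) = 991.4/995.2 = 0.996182
f = 0.996182^(1/0.0184) = exp(ln(0.996182)/0.0184) = exp(-0.00383/0.0184)
f = exp(-0.2079) = 0.8123

0.81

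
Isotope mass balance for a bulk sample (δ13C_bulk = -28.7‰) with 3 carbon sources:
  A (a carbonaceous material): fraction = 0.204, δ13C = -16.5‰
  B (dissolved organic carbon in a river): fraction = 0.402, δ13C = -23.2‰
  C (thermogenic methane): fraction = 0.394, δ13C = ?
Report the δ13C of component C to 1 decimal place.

Isotope mass balance: δ_bulk = Σ fᵢ·δᵢ.
-28.7 = 0.204×(-16.5) + 0.402×(-23.2) + 0.394×δ_C
0.394·δ_C = -28.7 − (-12.692) = -16.008
δ_C = -16.008 / 0.394 = -40.63‰

-40.6‰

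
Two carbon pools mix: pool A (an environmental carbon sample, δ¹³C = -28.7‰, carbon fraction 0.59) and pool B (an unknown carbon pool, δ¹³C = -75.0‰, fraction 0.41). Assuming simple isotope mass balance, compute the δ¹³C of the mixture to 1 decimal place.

-47.7‰

δ_mix = f_A·δ_A + f_B·δ_B
δ_mix = 0.59 × (-28.7) + 0.41 × (-75.0)
δ_mix = -16.93 + -30.75 = -47.68‰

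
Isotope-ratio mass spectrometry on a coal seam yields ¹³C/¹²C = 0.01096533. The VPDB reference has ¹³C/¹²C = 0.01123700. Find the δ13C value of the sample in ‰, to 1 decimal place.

-24.2‰

δ13C = (R_sample / R_standard − 1) × 1000
R_sample / R_standard = 0.01096533 / 0.01123700 = 0.975824
δ13C = (0.975824 − 1) × 1000 = -24.18‰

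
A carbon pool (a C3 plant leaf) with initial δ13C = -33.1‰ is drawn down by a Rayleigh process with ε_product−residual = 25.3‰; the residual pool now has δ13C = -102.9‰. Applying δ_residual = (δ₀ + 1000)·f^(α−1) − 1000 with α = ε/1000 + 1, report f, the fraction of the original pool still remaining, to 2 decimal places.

0.05

α − 1 = ε/1000 = 0.0253
(δ_res + 1000)/(δ₀ + 1000) = (-102.9 + 1000)/(-33.1 + 1000) = 897.1/966.9 = 0.927811
f = 0.927811^(1/0.0253) = exp(ln(0.927811)/0.0253) = exp(-0.07493/0.0253)
f = exp(-2.9616) = 0.0517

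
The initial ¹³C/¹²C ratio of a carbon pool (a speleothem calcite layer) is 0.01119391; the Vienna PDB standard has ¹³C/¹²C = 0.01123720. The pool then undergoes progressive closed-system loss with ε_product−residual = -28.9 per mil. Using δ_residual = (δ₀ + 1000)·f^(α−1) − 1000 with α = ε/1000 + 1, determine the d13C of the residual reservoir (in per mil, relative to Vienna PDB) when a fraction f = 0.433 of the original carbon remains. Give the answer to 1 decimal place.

δ₀ = (0.01119391/0.01123720 − 1)×1000 = (0.996148 − 1)×1000 = -3.852 per mil
α − 1 = ε/1000 = -0.0289
f^(α−1) = 0.433^(-0.0289) = 1.024485
δ_res = (-3.852 + 1000) × 1.024485 − 1000 = 1020.538 − 1000 = 20.54 per mil

20.5 per mil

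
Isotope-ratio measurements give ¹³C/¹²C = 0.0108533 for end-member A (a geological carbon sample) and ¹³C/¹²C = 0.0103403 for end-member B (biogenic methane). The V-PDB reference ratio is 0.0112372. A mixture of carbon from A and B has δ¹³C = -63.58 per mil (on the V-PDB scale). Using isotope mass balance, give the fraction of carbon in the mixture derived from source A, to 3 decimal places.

0.356

δ_A = (0.0108533/0.0112372 − 1)×1000 = (0.965837 − 1)×1000 = -34.163 per mil
δ_B = (0.0103403/0.0112372 − 1)×1000 = (0.920185 − 1)×1000 = -79.815 per mil
f_A = (δ_mix − δ_B)/(δ_A − δ_B) = (-63.58 − (-79.815))/(-34.163 − (-79.815))
f_A = 16.235 / 45.652 = 0.3556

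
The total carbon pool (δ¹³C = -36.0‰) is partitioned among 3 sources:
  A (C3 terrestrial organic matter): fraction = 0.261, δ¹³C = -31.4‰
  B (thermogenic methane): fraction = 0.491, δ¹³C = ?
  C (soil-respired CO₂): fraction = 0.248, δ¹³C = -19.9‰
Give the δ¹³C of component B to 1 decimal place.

Isotope mass balance: δ_bulk = Σ fᵢ·δᵢ.
-36.0 = 0.261×(-31.4) + 0.491×δ_B + 0.248×(-19.9)
0.491·δ_B = -36.0 − (-13.131) = -22.869
δ_B = -22.869 / 0.491 = -46.58‰

-46.6‰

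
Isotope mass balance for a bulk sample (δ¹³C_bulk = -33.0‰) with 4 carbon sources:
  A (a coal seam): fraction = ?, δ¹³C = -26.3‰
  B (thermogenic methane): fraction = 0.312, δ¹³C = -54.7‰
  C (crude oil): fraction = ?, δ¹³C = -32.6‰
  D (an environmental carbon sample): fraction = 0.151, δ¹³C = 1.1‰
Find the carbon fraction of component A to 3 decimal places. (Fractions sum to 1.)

Let f_A and f_C be the unknown fractions; fractions sum to 1 so f_A + f_C = 0.537.
Mass balance: Σ fᵢ·δᵢ = δ_bulk ⇒ f_A·(-26.3) + f_C·(-32.6) = -33.0 − (-16.900) = -16.100
Substitute f_C = 0.537 − f_A:
f_A·(-26.3 − -32.6) = -16.100 − 0.537×(-32.6) = 1.407
f_A = 1.407 / 6.3 = 0.2233

0.223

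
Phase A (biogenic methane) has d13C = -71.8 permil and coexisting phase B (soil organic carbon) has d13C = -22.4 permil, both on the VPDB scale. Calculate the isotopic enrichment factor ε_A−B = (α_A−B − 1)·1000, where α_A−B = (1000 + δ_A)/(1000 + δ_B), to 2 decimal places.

α_A−B = (1000 + -71.8) / (1000 + -22.4) = 928.2 / 977.6 = 0.949468
ε_A−B = (0.949468 − 1) × 1000 = -50.532 permil
(The approximation ε ≈ δ_A − δ_B would give -49.4 permil.)

-50.53 permil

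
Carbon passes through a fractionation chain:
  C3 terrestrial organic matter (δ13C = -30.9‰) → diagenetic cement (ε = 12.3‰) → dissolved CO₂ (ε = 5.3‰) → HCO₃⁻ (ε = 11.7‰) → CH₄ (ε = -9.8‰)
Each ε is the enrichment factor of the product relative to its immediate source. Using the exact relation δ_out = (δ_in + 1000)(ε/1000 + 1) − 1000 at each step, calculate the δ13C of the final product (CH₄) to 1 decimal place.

step 1: δ = (-30.90 + 1000)·(12.3/1000 + 1) − 1000 = -18.98‰
step 2: δ = (-18.98 + 1000)·(5.3/1000 + 1) − 1000 = -13.78‰
step 3: δ = (-13.78 + 1000)·(11.7/1000 + 1) − 1000 = -2.24‰
step 4: δ = (-2.24 + 1000)·(-9.8/1000 + 1) − 1000 = -12.02‰

-12.0‰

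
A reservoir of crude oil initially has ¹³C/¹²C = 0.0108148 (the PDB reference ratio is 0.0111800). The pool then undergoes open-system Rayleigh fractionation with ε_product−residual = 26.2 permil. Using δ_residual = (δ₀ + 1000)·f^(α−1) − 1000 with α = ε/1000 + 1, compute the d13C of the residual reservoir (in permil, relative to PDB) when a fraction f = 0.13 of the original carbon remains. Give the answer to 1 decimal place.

-83.0 permil

δ₀ = (0.0108148/0.0111800 − 1)×1000 = (0.967335 − 1)×1000 = -32.665 permil
α − 1 = ε/1000 = 0.0262
f^(α−1) = 0.13^(0.0262) = 0.947950
δ_res = (-32.665 + 1000) × 0.947950 − 1000 = 916.985 − 1000 = -83.02 permil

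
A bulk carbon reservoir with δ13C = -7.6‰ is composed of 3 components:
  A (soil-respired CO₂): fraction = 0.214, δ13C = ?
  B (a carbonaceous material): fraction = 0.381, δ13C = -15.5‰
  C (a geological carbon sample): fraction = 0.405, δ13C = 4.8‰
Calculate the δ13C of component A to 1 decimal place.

Isotope mass balance: δ_bulk = Σ fᵢ·δᵢ.
-7.6 = 0.214×δ_A + 0.381×(-15.5) + 0.405×(4.8)
0.214·δ_A = -7.6 − (-3.962) = -3.638
δ_A = -3.638 / 0.214 = -17.00‰

-17.0‰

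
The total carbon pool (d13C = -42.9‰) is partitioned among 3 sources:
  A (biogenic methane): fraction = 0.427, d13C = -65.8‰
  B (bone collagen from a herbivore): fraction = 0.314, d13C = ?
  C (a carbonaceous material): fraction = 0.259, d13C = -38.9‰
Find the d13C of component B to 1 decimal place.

-15.1‰

Isotope mass balance: δ_bulk = Σ fᵢ·δᵢ.
-42.9 = 0.427×(-65.8) + 0.314×δ_B + 0.259×(-38.9)
0.314·δ_B = -42.9 − (-38.172) = -4.728
δ_B = -4.728 / 0.314 = -15.06‰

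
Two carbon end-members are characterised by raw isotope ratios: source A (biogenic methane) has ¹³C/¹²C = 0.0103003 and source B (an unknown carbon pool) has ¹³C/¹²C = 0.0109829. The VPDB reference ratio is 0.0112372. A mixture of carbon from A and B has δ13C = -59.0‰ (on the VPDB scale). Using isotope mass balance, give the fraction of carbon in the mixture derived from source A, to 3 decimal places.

0.599

δ_A = (0.0103003/0.0112372 − 1)×1000 = (0.916625 − 1)×1000 = -83.375‰
δ_B = (0.0109829/0.0112372 − 1)×1000 = (0.977370 − 1)×1000 = -22.630‰
f_A = (δ_mix − δ_B)/(δ_A − δ_B) = (-59.0 − (-22.630))/(-83.375 − (-22.630))
f_A = -36.370 / -60.745 = 0.5987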